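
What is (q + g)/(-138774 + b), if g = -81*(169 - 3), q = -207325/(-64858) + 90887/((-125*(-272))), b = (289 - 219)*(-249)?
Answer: 1646544384053/19136482616000 ≈ 0.086042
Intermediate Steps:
b = -17430 (b = 70*(-249) = -17430)
q = 6471899523/1102586000 (q = -207325*(-1/64858) + 90887/34000 = 207325/64858 + 90887*(1/34000) = 207325/64858 + 90887/34000 = 6471899523/1102586000 ≈ 5.8697)
g = -13446 (g = -81*166 = -13446)
(q + g)/(-138774 + b) = (6471899523/1102586000 - 13446)/(-138774 - 17430) = -14818899456477/1102586000/(-156204) = -14818899456477/1102586000*(-1/156204) = 1646544384053/19136482616000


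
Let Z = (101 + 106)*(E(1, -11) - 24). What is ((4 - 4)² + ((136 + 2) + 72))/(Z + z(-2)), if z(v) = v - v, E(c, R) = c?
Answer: -70/1587 ≈ -0.044108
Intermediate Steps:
z(v) = 0
Z = -4761 (Z = (101 + 106)*(1 - 24) = 207*(-23) = -4761)
((4 - 4)² + ((136 + 2) + 72))/(Z + z(-2)) = ((4 - 4)² + ((136 + 2) + 72))/(-4761 + 0) = (0² + (138 + 72))/(-4761) = (0 + 210)*(-1/4761) = 210*(-1/4761) = -70/1587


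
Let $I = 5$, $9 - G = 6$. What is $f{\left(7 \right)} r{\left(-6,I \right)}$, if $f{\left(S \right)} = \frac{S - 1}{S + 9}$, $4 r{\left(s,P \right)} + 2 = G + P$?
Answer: $\frac{9}{16} \approx 0.5625$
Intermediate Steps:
$G = 3$ ($G = 9 - 6 = 3$)
$r{\left(s,P \right)} = \frac{1}{4} + \frac{P}{4}$ ($r{\left(s,P \right)} = - \frac{1}{2} + \frac{3 + P}{4} = - \frac{1}{2} + \left(\frac{3}{4} + \frac{P}{4}\right) = \frac{1}{4} + \frac{P}{4}$)
$f{\left(S \right)} = \frac{-1 + S}{9 + S}$
$f{\left(7 \right)} r{\left(-6,I \right)} = \frac{-1 + 7}{9 + 7} \left(\frac{1}{4} + \frac{1}{4} \cdot 5\right) = \frac{1}{16} \cdot 6 \left(\frac{1}{4} + \frac{5}{4}\right) = \frac{1}{16} \cdot 6 \cdot \frac{3}{2} = \frac{3}{8} \cdot \frac{3}{2} = \frac{9}{16}$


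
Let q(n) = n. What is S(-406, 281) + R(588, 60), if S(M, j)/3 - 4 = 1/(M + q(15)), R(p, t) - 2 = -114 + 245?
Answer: 56692/391 ≈ 144.99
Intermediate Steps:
R(p, t) = 133 (R(p, t) = 2 + (-114 + 245) = 2 + 131 = 133)
S(M, j) = 12 + 3/(15 + M) (S(M, j) = 12 + 3/(M + 15) = 12 + 3/(15 + M))
S(-406, 281) + R(588, 60) = 3*(61 + 4*(-406))/(15 - 406) + 133 = 3*(61 - 1624)/(-391) + 133 = 3*(-1/391)*(-1563) + 133 = 4689/391 + 133 = 56692/391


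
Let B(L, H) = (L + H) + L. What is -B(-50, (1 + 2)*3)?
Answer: 91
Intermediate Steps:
B(L, H) = H + 2*L (B(L, H) = (H + L) + L = H + 2*L)
-B(-50, (1 + 2)*3) = -((1 + 2)*3 + 2*(-50)) = -(3*3 - 100) = -(9 - 100) = -1*(-91) = 91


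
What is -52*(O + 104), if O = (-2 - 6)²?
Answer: -8736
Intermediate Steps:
O = 64 (O = (-8)² = 64)
-52*(O + 104) = -52*(64 + 104) = -52*168 = -8736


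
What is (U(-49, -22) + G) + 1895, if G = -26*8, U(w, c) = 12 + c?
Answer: 1677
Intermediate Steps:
G = -208
(U(-49, -22) + G) + 1895 = ((12 - 22) - 208) + 1895 = (-10 - 208) + 1895 = -218 + 1895 = 1677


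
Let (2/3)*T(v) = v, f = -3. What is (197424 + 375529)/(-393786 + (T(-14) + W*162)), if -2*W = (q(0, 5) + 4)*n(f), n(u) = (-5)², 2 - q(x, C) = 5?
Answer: -572953/395832 ≈ -1.4475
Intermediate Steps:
q(x, C) = -3 (q(x, C) = 2 - 1*5 = 2 - 5 = -3)
T(v) = 3*v/2
n(u) = 25
W = -25/2 (W = -(-3 + 4)*25/2 = -25/2 ≈ -12.500)
(197424 + 375529)/(-393786 + (T(-14) + W*162)) = (197424 + 375529)/(-393786 + ((3/2)*(-14) - 25/2*162)) = 572953/(-393786 + (-21 - 2025)) = 572953/(-393786 - 2046) = 572953/(-395832) = 572953*(-1/395832) = -572953/395832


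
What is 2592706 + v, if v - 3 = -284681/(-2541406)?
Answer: 6589126493535/2541406 ≈ 2.5927e+6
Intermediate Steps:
v = 7908899/2541406 (v = 3 - 284681/(-2541406) = 3 - 284681*(-1/2541406) = 3 + 284681/2541406 = 7908899/2541406 ≈ 3.1120)
2592706 + v = 2592706 + 7908899/2541406 = 6589126493535/2541406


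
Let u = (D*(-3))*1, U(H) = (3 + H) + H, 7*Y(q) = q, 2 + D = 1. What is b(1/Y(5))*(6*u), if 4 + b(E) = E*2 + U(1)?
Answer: 342/5 ≈ 68.400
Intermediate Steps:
D = -1 (D = -2 + 1 = -1)
Y(q) = q/7
U(H) = 3 + 2*H
u = 3 (u = -1*(-3)*1 = 3*1 = 3)
b(E) = 1 + 2*E (b(E) = -4 + (E*2 + (3 + 2*1)) = -4 + (2*E + (3 + 2)) = -4 + (2*E + 5) = -4 + (5 + 2*E) = 1 + 2*E)
b(1/Y(5))*(6*u) = (1 + 2/(((⅐)*5)))*(6*3) = (1 + 2/(5/7))*18 = (1 + 2*(7/5))*18 = (1 + 14/5)*18 = (19/5)*18 = 342/5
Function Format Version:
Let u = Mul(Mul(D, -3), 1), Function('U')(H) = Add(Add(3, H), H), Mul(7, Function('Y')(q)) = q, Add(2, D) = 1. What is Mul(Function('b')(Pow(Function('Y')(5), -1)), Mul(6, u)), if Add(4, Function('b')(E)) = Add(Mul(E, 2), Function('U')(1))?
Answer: Rational(342, 5) ≈ 68.400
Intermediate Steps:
D = -1 (D = Add(-2, 1) = -1)
Function('Y')(q) = Mul(Rational(1, 7), q)
Function('U')(H) = Add(3, Mul(2, H))
u = 3 (u = Mul(Mul(-1, -3), 1) = Mul(3, 1) = 3)
Function('b')(E) = Add(1, Mul(2, E)) (Function('b')(E) = Add(-4, Add(Mul(E, 2), Add(3, Mul(2, 1)))) = Add(-4, Add(Mul(2, E), Add(3, 2))) = Add(-4, Add(Mul(2, E), 5)) = Add(-4, Add(5, Mul(2, E))) = Add(1, Mul(2, E)))
Mul(Function('b')(Pow(Function('Y')(5), -1)), Mul(6, u)) = Mul(Add(1, Mul(2, Pow(Mul(Rational(1, 7), 5), -1))), Mul(6, 3)) = Mul(Add(1, Mul(2, Pow(Rational(5, 7), -1))), 18) = Mul(Add(1, Mul(2, Rational(7, 5))), 18) = Mul(Add(1, Rational(14, 5)), 18) = Mul(Rational(19, 5), 18) = Rational(342, 5)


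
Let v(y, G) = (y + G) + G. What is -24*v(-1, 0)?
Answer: 24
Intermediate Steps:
v(y, G) = y + 2*G (v(y, G) = (G + y) + G = y + 2*G)
-24*v(-1, 0) = -24*(-1 + 2*0) = -24*(-1 + 0) = -24*(-1) = 24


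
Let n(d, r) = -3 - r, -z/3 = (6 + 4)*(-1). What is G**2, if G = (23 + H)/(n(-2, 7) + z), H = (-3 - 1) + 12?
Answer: 961/400 ≈ 2.4025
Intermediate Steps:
z = 30 (z = -3*(6 + 4)*(-1) = -30*(-1) = -3*(-10) = 30)
H = 8 (H = -4 + 12 = 8)
G = 31/20 (G = (23 + 8)/((-3 - 1*7) + 30) = 31/((-3 - 7) + 30) = 31/(-10 + 30) = 31/20 ≈ 1.5500)
G**2 = (31/20)**2 = 961/400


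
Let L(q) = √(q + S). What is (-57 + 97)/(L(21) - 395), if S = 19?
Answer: -3160/31197 - 16*√10/31197 ≈ -0.10291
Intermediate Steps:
L(q) = √(19 + q) (L(q) = √(q + 19) = √(19 + q))
(-57 + 97)/(L(21) - 395) = (-57 + 97)/(√(19 + 21) - 395) = 40/(√40 - 395) = 40/(2*√10 - 395) = 40/(-395 + 2*√10)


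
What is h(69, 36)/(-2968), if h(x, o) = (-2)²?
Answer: -1/742 ≈ -0.0013477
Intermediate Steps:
h(x, o) = 4
h(69, 36)/(-2968) = 4/(-2968) = 4*(-1/2968) = -1/742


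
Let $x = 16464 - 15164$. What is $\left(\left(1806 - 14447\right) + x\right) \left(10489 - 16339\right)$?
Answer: $66344850$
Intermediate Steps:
$x = 1300$ ($x = 16464 - 15164 = 1300$)
$\left(\left(1806 - 14447\right) + x\right) \left(10489 - 16339\right) = \left(\left(1806 - 14447\right) + 1300\right) \left(10489 - 16339\right) = \left(-12641 + 1300\right) \left(-5850\right) = \left(-11341\right) \left(-5850\right) = 66344850$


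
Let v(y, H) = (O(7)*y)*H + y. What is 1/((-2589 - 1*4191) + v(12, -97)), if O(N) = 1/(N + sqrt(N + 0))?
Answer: -24367/169624236 - 97*sqrt(7)/169624236 ≈ -0.00014517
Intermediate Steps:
O(N) = 1/(N + sqrt(N))
v(y, H) = y + H*y/(7 + sqrt(7)) (v(y, H) = (y/(7 + sqrt(7)))*H + y = H*y/(7 + sqrt(7)) + y = y + H*y/(7 + sqrt(7)))
1/((-2589 - 1*4191) + v(12, -97)) = 1/((-2589 - 1*4191) + (12 + (1/6)*(-97)*12 - 1/42*(-97)*12*sqrt(7))) = 1/((-2589 - 4191) + (12 - 194 + 194*sqrt(7)/7)) = 1/(-6780 + (-182 + 194*sqrt(7)/7)) = 1/(-6962 + 194*sqrt(7)/7)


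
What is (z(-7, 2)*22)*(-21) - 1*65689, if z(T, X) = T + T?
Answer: -59221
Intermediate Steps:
z(T, X) = 2*T
(z(-7, 2)*22)*(-21) - 1*65689 = ((2*(-7))*22)*(-21) - 1*65689 = -14*22*(-21) - 65689 = -308*(-21) - 65689 = 6468 - 65689 = -59221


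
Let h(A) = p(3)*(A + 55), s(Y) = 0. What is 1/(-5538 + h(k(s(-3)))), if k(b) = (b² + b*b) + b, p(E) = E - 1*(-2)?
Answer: -1/5263 ≈ -0.00019001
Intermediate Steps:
p(E) = 2 + E (p(E) = E + 2 = 2 + E)
k(b) = b + 2*b² (k(b) = (b² + b²) + b = 2*b² + b = b + 2*b²)
h(A) = 275 + 5*A (h(A) = (2 + 3)*(A + 55) = 5*(55 + A) = 275 + 5*A)
1/(-5538 + h(k(s(-3)))) = 1/(-5538 + (275 + 5*(0*(1 + 2*0)))) = 1/(-5538 + (275 + 5*(0*(1 + 0)))) = 1/(-5538 + (275 + 5*(0*1))) = 1/(-5538 + (275 + 5*0)) = 1/(-5538 + (275 + 0)) = 1/(-5538 + 275) = 1/(-5263) = -1/5263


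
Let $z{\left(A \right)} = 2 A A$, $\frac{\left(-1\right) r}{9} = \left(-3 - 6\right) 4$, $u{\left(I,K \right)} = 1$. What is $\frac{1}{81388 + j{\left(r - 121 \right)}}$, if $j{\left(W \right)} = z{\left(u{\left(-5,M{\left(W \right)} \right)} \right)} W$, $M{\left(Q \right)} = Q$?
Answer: $\frac{1}{81794} \approx 1.2226 \cdot 10^{-5}$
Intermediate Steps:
$r = 324$ ($r = - 9 \left(-3 - 6\right) 4 = - 9 \left(\left(-9\right) 4\right) = \left(-9\right) \left(-36\right) = 324$)
$z{\left(A \right)} = 2 A^{2}$
$j{\left(W \right)} = 2 W$ ($j{\left(W \right)} = 2 \cdot 1^{2} W = 2 \cdot 1 W = 2 W$)
$\frac{1}{81388 + j{\left(r - 121 \right)}} = \frac{1}{81388 + 2 \left(324 - 121\right)} = \frac{1}{81388 + 2 \cdot 203} = \frac{1}{81388 + 406} = \frac{1}{81794}$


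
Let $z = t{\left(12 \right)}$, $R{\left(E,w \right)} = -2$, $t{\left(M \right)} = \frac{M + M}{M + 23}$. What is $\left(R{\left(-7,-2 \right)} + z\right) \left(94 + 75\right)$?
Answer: $- \frac{7774}{35} \approx -222.11$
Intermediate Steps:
$t{\left(M \right)} = \frac{2 M}{23 + M}$
$z = \frac{24}{35}$ ($z = 2 \cdot 12 \frac{1}{23 + 12} = 2 \cdot 12 \cdot \frac{1}{35} = \frac{24}{35} \approx 0.68571$)
$\left(R{\left(-7,-2 \right)} + z\right) \left(94 + 75\right) = \left(-2 + \frac{24}{35}\right) \left(94 + 75\right) = \left(- \frac{46}{35}\right) 169 = - \frac{7774}{35}$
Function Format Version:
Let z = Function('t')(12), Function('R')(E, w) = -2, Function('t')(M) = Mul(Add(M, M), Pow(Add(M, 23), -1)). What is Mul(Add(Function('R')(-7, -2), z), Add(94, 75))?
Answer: Rational(-7774, 35) ≈ -222.11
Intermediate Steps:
Function('t')(M) = Mul(2, M, Pow(Add(23, M), -1)) (Function('t')(M) = Mul(Mul(2, M), Pow(Add(23, M), -1)) = Mul(2, M, Pow(Add(23, M), -1)))
z = Rational(24, 35) (z = Mul(2, 12, Pow(Add(23, 12), -1)) = Mul(2, 12, Pow(35, -1)) = Mul(2, 12, Rational(1, 35)) = Rational(24, 35) ≈ 0.68571)
Mul(Add(Function('R')(-7, -2), z), Add(94, 75)) = Mul(Add(-2, Rational(24, 35)), Add(94, 75)) = Mul(Rational(-46, 35), 169) = Rational(-7774, 35)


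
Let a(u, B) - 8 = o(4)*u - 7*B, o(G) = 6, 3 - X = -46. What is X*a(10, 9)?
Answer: 245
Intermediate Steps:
X = 49 (X = 3 - 1*(-46) = 3 + 46 = 49)
a(u, B) = 8 - 7*B + 6*u (a(u, B) = 8 + (6*u - 7*B) = 8 + (-7*B + 6*u) = 8 - 7*B + 6*u)
X*a(10, 9) = 49*(8 - 7*9 + 6*10) = 49*(8 - 63 + 60) = 49*5 = 245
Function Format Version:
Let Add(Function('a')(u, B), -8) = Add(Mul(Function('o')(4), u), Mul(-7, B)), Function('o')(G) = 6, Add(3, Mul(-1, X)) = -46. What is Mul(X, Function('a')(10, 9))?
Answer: 245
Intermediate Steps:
X = 49 (X = Add(3, Mul(-1, -46)) = Add(3, 46) = 49)
Function('a')(u, B) = Add(8, Mul(-7, B), Mul(6, u)) (Function('a')(u, B) = Add(8, Add(Mul(6, u), Mul(-7, B))) = Add(8, Add(Mul(-7, B), Mul(6, u))) = Add(8, Mul(-7, B), Mul(6, u)))
Mul(X, Function('a')(10, 9)) = Mul(49, Add(8, Mul(-7, 9), Mul(6, 10))) = Mul(49, Add(8, -63, 60)) = Mul(49, 5) = 245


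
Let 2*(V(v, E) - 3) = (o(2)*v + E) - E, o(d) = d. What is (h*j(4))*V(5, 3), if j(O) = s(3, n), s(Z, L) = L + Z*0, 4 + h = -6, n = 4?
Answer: -320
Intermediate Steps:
h = -10 (h = -4 - 6 = -10)
s(Z, L) = L (s(Z, L) = L + 0 = L)
j(O) = 4
V(v, E) = 3 + v (V(v, E) = 3 + ((2*v + E) - E)/2 = 3 + ((E + 2*v) - E)/2 = 3 + (2*v)/2 = 3 + v)
(h*j(4))*V(5, 3) = (-10*4)*(3 + 5) = -40*8 = -320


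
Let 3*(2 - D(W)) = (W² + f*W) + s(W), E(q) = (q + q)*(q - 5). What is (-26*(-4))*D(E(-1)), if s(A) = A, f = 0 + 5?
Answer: -7280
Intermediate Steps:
f = 5
E(q) = 2*q*(-5 + q) (E(q) = (2*q)*(-5 + q) = 2*q*(-5 + q))
D(W) = 2 - 2*W - W²/3 (D(W) = 2 - ((W² + 5*W) + W)/3 = 2 - (W² + 6*W)/3 = 2 + (-2*W - W²/3) = 2 - 2*W - W²/3)
(-26*(-4))*D(E(-1)) = (-26*(-4))*(2 - 4*(-1)*(-5 - 1) - 4*(-5 - 1)²/3) = 104*(2 - 4*(-1)*(-6) - (2*(-1)*(-6))²/3) = 104*(2 - 2*12 - ⅓*12²) = 104*(2 - 24 - ⅓*144) = 104*(2 - 24 - 48) = 104*(-70) = -7280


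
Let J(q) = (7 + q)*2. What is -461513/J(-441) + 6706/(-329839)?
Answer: 152219165599/286300252 ≈ 531.68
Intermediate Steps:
J(q) = 14 + 2*q
-461513/J(-441) + 6706/(-329839) = -461513/(14 + 2*(-441)) + 6706/(-329839) = -461513/(14 - 882) + 6706*(-1/329839) = -461513/(-868) - 6706/329839 = -461513*(-1/868) - 6706/329839 = 461513/868 - 6706/329839 = 152219165599/286300252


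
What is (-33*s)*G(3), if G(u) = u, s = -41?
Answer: 4059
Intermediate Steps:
(-33*s)*G(3) = -33*(-41)*3 = 1353*3 = 4059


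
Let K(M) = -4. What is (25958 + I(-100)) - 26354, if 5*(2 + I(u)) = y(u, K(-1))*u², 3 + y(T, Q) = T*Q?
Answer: 793602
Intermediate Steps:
y(T, Q) = -3 + Q*T (y(T, Q) = -3 + T*Q = -3 + Q*T)
I(u) = -2 + u²*(-3 - 4*u)/5 (I(u) = -2 + ((-3 - 4*u)*u²)/5 = -2 + (u²*(-3 - 4*u))/5 = -2 + u²*(-3 - 4*u)/5)
(25958 + I(-100)) - 26354 = (25958 + (-2 - ⅕*(-100)²*(3 + 4*(-100)))) - 26354 = (25958 + (-2 - ⅕*10000*(3 - 400))) - 26354 = (25958 + (-2 - ⅕*10000*(-397))) - 26354 = (25958 + (-2 + 794000)) - 26354 = (25958 + 793998) - 26354 = 819956 - 26354 = 793602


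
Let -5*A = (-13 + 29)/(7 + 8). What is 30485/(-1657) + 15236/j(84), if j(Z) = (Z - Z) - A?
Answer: 473241535/6628 ≈ 71400.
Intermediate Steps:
A = -16/75 (A = -(-13 + 29)/(5*(7 + 8)) = -16/(5*15) = -⅕*16/15 = -16/75 ≈ -0.21333)
j(Z) = 16/75 (j(Z) = (Z - Z) - 1*(-16/75) = 0 + 16/75 = 16/75)
30485/(-1657) + 15236/j(84) = 30485/(-1657) + 15236/(16/75) = 30485*(-1/1657) + 15236*(75/16) = -30485/1657 + 285675/4 = 473241535/6628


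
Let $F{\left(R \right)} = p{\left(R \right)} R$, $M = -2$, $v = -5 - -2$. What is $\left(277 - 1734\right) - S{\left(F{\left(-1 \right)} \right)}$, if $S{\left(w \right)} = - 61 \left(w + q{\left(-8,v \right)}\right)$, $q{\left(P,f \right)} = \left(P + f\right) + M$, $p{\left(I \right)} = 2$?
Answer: $-2372$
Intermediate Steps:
$v = -3$ ($v = -5 + 2 = -3$)
$F{\left(R \right)} = 2 R$
$q{\left(P,f \right)} = -2 + P + f$ ($q{\left(P,f \right)} = \left(P + f\right) - 2 = -2 + P + f$)
$S{\left(w \right)} = 793 - 61 w$ ($S{\left(w \right)} = - 61 \left(w - 13\right) = - 61 \left(-13 + w\right) = 793 - 61 w$)
$\left(277 - 1734\right) - S{\left(F{\left(-1 \right)} \right)} = \left(277 - 1734\right) - \left(793 - 61 \cdot 2 \left(-1\right)\right) = -1457 - \left(793 - -122\right) = -1457 - \left(793 + 122\right) = -1457 - 915 = -2372$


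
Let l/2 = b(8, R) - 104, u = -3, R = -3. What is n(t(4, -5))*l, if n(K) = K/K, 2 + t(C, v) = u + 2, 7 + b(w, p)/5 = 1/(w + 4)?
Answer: -1663/6 ≈ -277.17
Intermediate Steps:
b(w, p) = -35 + 5/(4 + w) (b(w, p) = -35 + 5/(w + 4) = -35 + 5/(4 + w))
t(C, v) = -3 (t(C, v) = -2 + (-3 + 2) = -2 - 1 = -3)
l = -1663/6 (l = 2*(5*(-27 - 7*8)/(4 + 8) - 104) = 2*(5*(-27 - 56)/12 - 104) = 2*(5*(1/12)*(-83) - 104) = 2*(-415/12 - 104) = 2*(-1663/12) = -1663/6 ≈ -277.17)
n(K) = 1
n(t(4, -5))*l = 1*(-1663/6) = -1663/6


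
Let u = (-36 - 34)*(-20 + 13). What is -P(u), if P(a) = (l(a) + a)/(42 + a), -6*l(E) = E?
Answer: -175/228 ≈ -0.76754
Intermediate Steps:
l(E) = -E/6
u = 490 (u = -70*(-7) = 490)
P(a) = 5*a/(6*(42 + a)) (P(a) = (-a/6 + a)/(42 + a) = (5*a/6)/(42 + a) = 5*a/(6*(42 + a)))
-P(u) = -5*490/(6*(42 + 490)) = -5*490/(6*532) = -1*175/228 = -175/228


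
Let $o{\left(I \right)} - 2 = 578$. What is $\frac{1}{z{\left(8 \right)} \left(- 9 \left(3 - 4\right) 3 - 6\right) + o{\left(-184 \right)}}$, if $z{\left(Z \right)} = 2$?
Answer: $\frac{1}{622} \approx 0.0016077$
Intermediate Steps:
$o{\left(I \right)} = 580$ ($o{\left(I \right)} = 2 + 578 = 580$)
$\frac{1}{z{\left(8 \right)} \left(- 9 \left(3 - 4\right) 3 - 6\right) + o{\left(-184 \right)}} = \frac{1}{2 \left(- 9 \left(3 - 4\right) 3 - 6\right) + 580} = \frac{1}{2 \left(- 9 \left(\left(-1\right) 3\right) - 6\right) + 580} = \frac{1}{2 \left(\left(-9\right) \left(-3\right) - 6\right) + 580} = \frac{1}{2 \left(27 - 6\right) + 580} = \frac{1}{2 \cdot 21 + 580} = \frac{1}{42 + 580} = \frac{1}{622}$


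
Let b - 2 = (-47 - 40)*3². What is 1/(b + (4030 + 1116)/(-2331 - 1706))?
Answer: -4037/3158043 ≈ -0.0012783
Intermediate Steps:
b = -781 (b = 2 + (-47 - 40)*3² = 2 - 87*9 = 2 - 783 = -781)
1/(b + (4030 + 1116)/(-2331 - 1706)) = 1/(-781 + (4030 + 1116)/(-2331 - 1706)) = 1/(-781 + 5146/(-4037)) = 1/(-781 + 5146*(-1/4037)) = 1/(-781 - 5146/4037) = 1/(-3158043/4037) = -4037/3158043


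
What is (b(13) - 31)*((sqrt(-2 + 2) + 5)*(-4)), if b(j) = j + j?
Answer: 100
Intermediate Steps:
b(j) = 2*j
(b(13) - 31)*((sqrt(-2 + 2) + 5)*(-4)) = (2*13 - 31)*((sqrt(-2 + 2) + 5)*(-4)) = (26 - 31)*((sqrt(0) + 5)*(-4)) = -5*(0 + 5)*(-4) = -25*(-4) = -5*(-20) = 100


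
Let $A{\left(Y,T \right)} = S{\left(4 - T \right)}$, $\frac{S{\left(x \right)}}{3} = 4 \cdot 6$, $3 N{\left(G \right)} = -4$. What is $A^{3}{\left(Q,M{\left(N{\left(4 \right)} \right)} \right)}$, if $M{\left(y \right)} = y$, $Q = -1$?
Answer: $373248$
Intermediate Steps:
$N{\left(G \right)} = - \frac{4}{3}$ ($N{\left(G \right)} = \frac{1}{3} \left(-4\right) = - \frac{4}{3}$)
$S{\left(x \right)} = 72$ ($S{\left(x \right)} = 3 \cdot 4 \cdot 6 = 3 \cdot 24 = 72$)
$A{\left(Y,T \right)} = 72$
$A^{3}{\left(Q,M{\left(N{\left(4 \right)} \right)} \right)} = 72^{3} = 373248$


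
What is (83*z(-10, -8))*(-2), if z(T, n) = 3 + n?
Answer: 830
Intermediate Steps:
(83*z(-10, -8))*(-2) = (83*(3 - 8))*(-2) = (83*(-5))*(-2) = -415*(-2) = 830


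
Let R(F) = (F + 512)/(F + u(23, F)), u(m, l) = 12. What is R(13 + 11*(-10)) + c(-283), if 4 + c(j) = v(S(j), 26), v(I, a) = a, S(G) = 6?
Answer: 291/17 ≈ 17.118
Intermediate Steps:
R(F) = (512 + F)/(12 + F) (R(F) = (F + 512)/(F + 12) = (512 + F)/(12 + F))
c(j) = 22 (c(j) = -4 + 26 = 22)
R(13 + 11*(-10)) + c(-283) = (512 + (13 + 11*(-10)))/(12 + (13 + 11*(-10))) + 22 = (512 + (13 - 110))/(12 + (13 - 110)) + 22 = (512 - 97)/(12 - 97) + 22 = 415/(-85) + 22 = -1/85*415 + 22 = -83/17 + 22 = 291/17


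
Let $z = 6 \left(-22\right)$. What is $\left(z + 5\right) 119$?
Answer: $-15113$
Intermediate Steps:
$z = -132$
$\left(z + 5\right) 119 = \left(-132 + 5\right) 119 = \left(-127\right) 119 = -15113$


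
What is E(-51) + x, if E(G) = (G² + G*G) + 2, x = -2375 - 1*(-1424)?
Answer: 4253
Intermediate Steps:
x = -951 (x = -2375 + 1424 = -951)
E(G) = 2 + 2*G² (E(G) = (G² + G²) + 2 = 2*G² + 2 = 2 + 2*G²)
E(-51) + x = (2 + 2*(-51)²) - 951 = (2 + 2*2601) - 951 = (2 + 5202) - 951 = 5204 - 951 = 4253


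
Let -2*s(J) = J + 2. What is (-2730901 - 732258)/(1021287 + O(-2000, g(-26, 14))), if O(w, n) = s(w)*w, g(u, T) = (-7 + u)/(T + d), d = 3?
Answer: 3463159/976713 ≈ 3.5457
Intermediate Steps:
s(J) = -1 - J/2 (s(J) = -(J + 2)/2 = -(2 + J)/2 = -1 - J/2)
g(u, T) = (-7 + u)/(3 + T) (g(u, T) = (-7 + u)/(T + 3) = (-7 + u)/(3 + T))
O(w, n) = w*(-1 - w/2) (O(w, n) = (-1 - w/2)*w = w*(-1 - w/2))
(-2730901 - 732258)/(1021287 + O(-2000, g(-26, 14))) = (-2730901 - 732258)/(1021287 - 1/2*(-2000)*(2 - 2000)) = -3463159/(1021287 - 1/2*(-2000)*(-1998)) = -3463159/(1021287 - 1998000) = -3463159/(-976713) = -3463159*(-1/976713) = 3463159/976713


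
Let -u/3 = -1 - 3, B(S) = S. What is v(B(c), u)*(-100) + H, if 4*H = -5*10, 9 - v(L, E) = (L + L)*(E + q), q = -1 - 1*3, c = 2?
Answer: 4575/2 ≈ 2287.5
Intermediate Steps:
q = -4 (q = -1 - 3 = -4)
u = 12 (u = -3*(-1 - 3) = -3*(-4) = 12)
v(L, E) = 9 - 2*L*(-4 + E) (v(L, E) = 9 - (L + L)*(E - 4) = 9 - 2*L*(-4 + E))
H = -25/2 (H = (-5*10)/4 = (¼)*(-50) = -25/2 ≈ -12.500)
v(B(c), u)*(-100) + H = (9 + 8*2 - 2*12*2)*(-100) - 25/2 = (9 + 16 - 48)*(-100) - 25/2 = -23*(-100) - 25/2 = 2300 - 25/2 = 4575/2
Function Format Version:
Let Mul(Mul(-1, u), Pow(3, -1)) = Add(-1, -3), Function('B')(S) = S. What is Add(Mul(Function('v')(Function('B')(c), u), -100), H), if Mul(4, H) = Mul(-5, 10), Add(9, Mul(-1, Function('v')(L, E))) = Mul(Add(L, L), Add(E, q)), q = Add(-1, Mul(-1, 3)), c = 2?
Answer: Rational(4575, 2) ≈ 2287.5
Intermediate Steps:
q = -4 (q = Add(-1, -3) = -4)
u = 12 (u = Mul(-3, Add(-1, -3)) = Mul(-3, -4) = 12)
Function('v')(L, E) = Add(9, Mul(-2, L, Add(-4, E))) (Function('v')(L, E) = Add(9, Mul(-1, Mul(Add(L, L), Add(E, -4)))) = Add(9, Mul(-1, Mul(Mul(2, L), Add(-4, E)))) = Add(9, Mul(-1, Mul(2, L, Add(-4, E)))) = Add(9, Mul(-2, L, Add(-4, E))))
H = Rational(-25, 2) (H = Mul(Rational(1, 4), Mul(-5, 10)) = Mul(Rational(1, 4), -50) = Rational(-25, 2) ≈ -12.500)
Add(Mul(Function('v')(Function('B')(c), u), -100), H) = Add(Mul(Add(9, Mul(8, 2), Mul(-2, 12, 2)), -100), Rational(-25, 2)) = Add(Mul(Add(9, 16, -48), -100), Rational(-25, 2)) = Add(Mul(-23, -100), Rational(-25, 2)) = Add(2300, Rational(-25, 2)) = Rational(4575, 2)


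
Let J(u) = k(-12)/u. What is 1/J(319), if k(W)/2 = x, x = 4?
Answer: 319/8 ≈ 39.875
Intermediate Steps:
k(W) = 8 (k(W) = 2*4 = 8)
J(u) = 8/u
1/J(319) = 1/(8/319) = 319/8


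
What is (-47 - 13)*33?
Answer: -1980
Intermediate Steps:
(-47 - 13)*33 = -60*33 = -1980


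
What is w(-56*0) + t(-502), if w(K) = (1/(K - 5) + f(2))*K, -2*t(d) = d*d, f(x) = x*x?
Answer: -126002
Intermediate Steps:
f(x) = x²
t(d) = -d²/2 (t(d) = -d*d/2 = -d²/2)
w(K) = K*(4 + 1/(-5 + K)) (w(K) = (1/(K - 5) + 2²)*K = (1/(-5 + K) + 4)*K = (4 + 1/(-5 + K))*K = K*(4 + 1/(-5 + K)))
w(-56*0) + t(-502) = (-56*0)*(-19 + 4*(-56*0))/(-5 - 56*0) - ½*(-502)² = 0*(-19 + 4*0)/(-5 + 0) - ½*252004 = 0*(-19 + 0)/(-5) - 126002 = 0*(-⅕)*(-19) - 126002 = 0 - 126002 = -126002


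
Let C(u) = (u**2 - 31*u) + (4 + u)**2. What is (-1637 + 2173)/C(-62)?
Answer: 268/4565 ≈ 0.058708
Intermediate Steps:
C(u) = u**2 + (4 + u)**2 - 31*u
(-1637 + 2173)/C(-62) = (-1637 + 2173)/(16 - 23*(-62) + 2*(-62)**2) = 536/(16 + 1426 + 2*3844) = 536/(16 + 1426 + 7688) = 536/9130 = 536*(1/9130) = 268/4565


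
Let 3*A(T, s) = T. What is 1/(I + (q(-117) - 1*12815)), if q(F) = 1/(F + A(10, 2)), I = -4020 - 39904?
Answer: -341/19348002 ≈ -1.7625e-5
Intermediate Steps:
I = -43924
A(T, s) = T/3
q(F) = 1/(10/3 + F) (q(F) = 1/(F + (⅓)*10) = 1/(F + 10/3) = 1/(10/3 + F))
1/(I + (q(-117) - 1*12815)) = 1/(-43924 + (3/(10 + 3*(-117)) - 1*12815)) = 1/(-43924 + (3/(10 - 351) - 12815)) = 1/(-43924 + (3/(-341) - 12815)) = 1/(-43924 + (3*(-1/341) - 12815)) = 1/(-43924 + (-3/341 - 12815)) = 1/(-43924 - 4369918/341) = 1/(-19348002/341) = -341/19348002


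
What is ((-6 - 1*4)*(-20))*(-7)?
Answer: -1400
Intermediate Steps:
((-6 - 1*4)*(-20))*(-7) = ((-6 - 4)*(-20))*(-7) = -10*(-20)*(-7) = 200*(-7) = -1400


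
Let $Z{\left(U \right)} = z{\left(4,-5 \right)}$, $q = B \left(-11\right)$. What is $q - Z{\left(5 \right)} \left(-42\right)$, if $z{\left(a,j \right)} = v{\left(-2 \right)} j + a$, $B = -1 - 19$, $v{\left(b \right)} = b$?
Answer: $808$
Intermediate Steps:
$B = -20$
$z{\left(a,j \right)} = a - 2 j$ ($z{\left(a,j \right)} = - 2 j + a = a - 2 j$)
$q = 220$ ($q = \left(-20\right) \left(-11\right) = 220$)
$Z{\left(U \right)} = 14$ ($Z{\left(U \right)} = 4 - -10 = 4 + 10 = 14$)
$q - Z{\left(5 \right)} \left(-42\right) = 220 - 14 \left(-42\right) = 220 - -588 = 220 + 588 = 808$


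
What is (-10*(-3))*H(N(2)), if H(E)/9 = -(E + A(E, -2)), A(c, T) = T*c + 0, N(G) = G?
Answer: 540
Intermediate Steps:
A(c, T) = T*c
H(E) = 9*E (H(E) = 9*(-(E - 2*E)) = 9*(-(-1)*E) = 9*E)
(-10*(-3))*H(N(2)) = (-10*(-3))*(9*2) = 30*18 = 540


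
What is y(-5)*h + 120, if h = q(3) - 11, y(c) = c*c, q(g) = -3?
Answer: -230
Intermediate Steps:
y(c) = c²
h = -14 (h = -3 - 11 = -14)
y(-5)*h + 120 = (-5)²*(-14) + 120 = 25*(-14) + 120 = -350 + 120 = -230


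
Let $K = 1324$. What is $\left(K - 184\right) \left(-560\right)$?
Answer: $-638400$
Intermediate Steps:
$\left(K - 184\right) \left(-560\right) = \left(1324 - 184\right) \left(-560\right) = 1140 \left(-560\right) = -638400$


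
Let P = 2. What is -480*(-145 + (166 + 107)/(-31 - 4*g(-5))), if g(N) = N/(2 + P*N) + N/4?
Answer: 1409760/19 ≈ 74198.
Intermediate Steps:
g(N) = N/4 + N/(2 + 2*N) (g(N) = N/(2 + 2*N) + N/4 = N/4 + N/(2 + 2*N))
-480*(-145 + (166 + 107)/(-31 - 4*g(-5))) = -480*(-145 + (166 + 107)/(-31 - (-5)*(3 - 5)/(1 - 5))) = -480*(-145 + 273/(-31 - (-5)*(-2)/(-4))) = -480*(-145 + 273/(-31 - (-5)*(-1)*(-2)/4)) = -480*(-145 + 273/(-31 - 4*(-5/8))) = -480*(-145 + 273/(-31 + 5/2)) = -480*(-145 + 273/(-57/2)) = -480*(-145 + 273*(-2/57)) = -480*(-145 - 182/19) = -480*(-2937/19) = 1409760/19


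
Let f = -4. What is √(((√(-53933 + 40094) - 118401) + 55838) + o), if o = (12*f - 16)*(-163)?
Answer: √(-52131 + I*√13839) ≈ 0.2576 + 228.32*I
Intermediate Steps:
o = 10432 (o = (12*(-4) - 16)*(-163) = (-48 - 16)*(-163) = -64*(-163) = 10432)
√(((√(-53933 + 40094) - 118401) + 55838) + o) = √(((√(-53933 + 40094) - 118401) + 55838) + 10432) = √(((√(-13839) - 118401) + 55838) + 10432) = √(((I*√13839 - 118401) + 55838) + 10432) = √(((-118401 + I*√13839) + 55838) + 10432) = √((-62563 + I*√13839) + 10432) = √(-52131 + I*√13839)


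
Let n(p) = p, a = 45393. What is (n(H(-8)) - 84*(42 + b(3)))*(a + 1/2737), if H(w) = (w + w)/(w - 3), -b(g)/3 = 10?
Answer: -1375592388224/30107 ≈ -4.5690e+7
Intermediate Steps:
b(g) = -30 (b(g) = -3*10 = -30)
H(w) = 2*w/(-3 + w) (H(w) = (2*w)/(-3 + w) = 2*w/(-3 + w))
(n(H(-8)) - 84*(42 + b(3)))*(a + 1/2737) = (2*(-8)/(-3 - 8) - 84*(42 - 30))*(45393 + 1/2737) = (2*(-8)/(-11) - 84*12)*(45393 + 1/2737) = (2*(-8)*(-1/11) - 1008)*(124240642/2737) = (16/11 - 1008)*(124240642/2737) = -11072/11*124240642/2737 = -1375592388224/30107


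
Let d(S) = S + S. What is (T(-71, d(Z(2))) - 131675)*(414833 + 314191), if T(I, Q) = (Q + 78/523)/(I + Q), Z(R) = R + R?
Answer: -1054305720901696/10983 ≈ -9.5994e+10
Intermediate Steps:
Z(R) = 2*R
d(S) = 2*S
T(I, Q) = (78/523 + Q)/(I + Q) (T(I, Q) = (Q + 78*(1/523))/(I + Q) = (Q + 78/523)/(I + Q) = (78/523 + Q)/(I + Q))
(T(-71, d(Z(2))) - 131675)*(414833 + 314191) = ((78/523 + 2*(2*2))/(-71 + 2*(2*2)) - 131675)*(414833 + 314191) = ((78/523 + 2*4)/(-71 + 2*4) - 131675)*729024 = ((78/523 + 8)/(-71 + 8) - 131675)*729024 = ((4262/523)/(-63) - 131675)*729024 = (-1/63*4262/523 - 131675)*729024 = (-4262/32949 - 131675)*729024 = -4338563837/32949*729024 = -1054305720901696/10983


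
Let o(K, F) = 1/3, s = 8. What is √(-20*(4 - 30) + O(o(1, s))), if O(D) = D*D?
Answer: √4681/3 ≈ 22.806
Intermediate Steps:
o(K, F) = ⅓
O(D) = D²
√(-20*(4 - 30) + O(o(1, s))) = √(-20*(4 - 30) + (⅓)²) = √(-20*(-26) + ⅑) = √(520 + ⅑) = √(4681/9) = √4681/3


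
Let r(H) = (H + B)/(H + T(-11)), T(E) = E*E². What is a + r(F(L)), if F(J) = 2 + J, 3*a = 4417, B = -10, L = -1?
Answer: 5874637/3990 ≈ 1472.3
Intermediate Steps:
a = 4417/3 (a = (⅓)*4417 = 4417/3 ≈ 1472.3)
T(E) = E³
r(H) = (-10 + H)/(-1331 + H) (r(H) = (H - 10)/(H + (-11)³) = (-10 + H)/(H - 1331) = (-10 + H)/(-1331 + H))
a + r(F(L)) = 4417/3 + (-10 + (2 - 1))/(-1331 + (2 - 1)) = 4417/3 + (-10 + 1)/(-1331 + 1) = 4417/3 - 9/(-1330) = 4417/3 - 1/1330*(-9) = 4417/3 + 9/1330 = 5874637/3990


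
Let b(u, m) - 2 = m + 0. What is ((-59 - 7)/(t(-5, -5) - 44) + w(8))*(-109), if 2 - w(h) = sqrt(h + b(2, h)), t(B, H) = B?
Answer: -17876/49 + 327*sqrt(2) ≈ 97.631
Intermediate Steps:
b(u, m) = 2 + m (b(u, m) = 2 + (m + 0) = 2 + m)
w(h) = 2 - sqrt(2 + 2*h) (w(h) = 2 - sqrt(h + (2 + h)) = 2 - sqrt(2 + 2*h))
((-59 - 7)/(t(-5, -5) - 44) + w(8))*(-109) = ((-59 - 7)/(-5 - 44) + (2 - sqrt(2 + 2*8)))*(-109) = (-66/(-49) + (2 - sqrt(2 + 16)))*(-109) = (-66*(-1/49) + (2 - sqrt(18)))*(-109) = (66/49 + (2 - 3*sqrt(2)))*(-109) = (164/49 - 3*sqrt(2))*(-109) = -17876/49 + 327*sqrt(2)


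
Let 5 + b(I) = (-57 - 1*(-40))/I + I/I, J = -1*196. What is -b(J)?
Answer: 767/196 ≈ 3.9133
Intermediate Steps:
J = -196
b(I) = -4 - 17/I (b(I) = -5 + ((-57 - 1*(-40))/I + I/I) = -5 + ((-57 + 40)/I + 1) = -5 + (-17/I + 1) = -5 + (1 - 17/I) = -4 - 17/I)
-b(J) = -(-4 - 17/(-196)) = -(-4 - 17*(-1/196)) = -(-4 + 17/196) = -1*(-767/196) = 767/196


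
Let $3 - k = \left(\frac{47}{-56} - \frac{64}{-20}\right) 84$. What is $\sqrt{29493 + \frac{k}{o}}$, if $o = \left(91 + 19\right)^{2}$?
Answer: $\frac{3 \sqrt{3965167830}}{1100} \approx 171.74$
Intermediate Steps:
$o = 12100$ ($o = 110^{2} = 12100$)
$k = - \frac{1953}{10}$ ($k = 3 - \left(\frac{47}{-56} - \frac{64}{-20}\right) 84 = 3 - \left(47 \left(- \frac{1}{56}\right) - - \frac{16}{5}\right) 84 = 3 - \left(- \frac{47}{56} + \frac{16}{5}\right) 84 = 3 - \frac{661}{280} \cdot 84 = 3 - \frac{1983}{10} = - \frac{1953}{10} \approx -195.3$)
$\sqrt{29493 + \frac{k}{o}} = \sqrt{29493 - \frac{1953}{10 \cdot 12100}} = \sqrt{29493 - \frac{1953}{121000}} = \sqrt{\frac{3568651047}{121000}} = \frac{3 \sqrt{3965167830}}{1100}$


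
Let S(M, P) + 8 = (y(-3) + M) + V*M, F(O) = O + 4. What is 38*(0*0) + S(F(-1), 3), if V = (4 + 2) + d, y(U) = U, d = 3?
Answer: 19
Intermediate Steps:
V = 9 (V = (4 + 2) + 3 = 6 + 3 = 9)
F(O) = 4 + O
S(M, P) = -11 + 10*M (S(M, P) = -8 + ((-3 + M) + 9*M) = -8 + (-3 + 10*M) = -11 + 10*M)
38*(0*0) + S(F(-1), 3) = 38*(0*0) + (-11 + 10*(4 - 1)) = 38*0 + (-11 + 10*3) = 0 + (-11 + 30) = 0 + 19 = 19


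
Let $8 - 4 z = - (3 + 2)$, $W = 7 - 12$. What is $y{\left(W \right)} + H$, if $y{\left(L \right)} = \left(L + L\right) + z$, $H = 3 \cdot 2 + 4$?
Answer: $\frac{13}{4} \approx 3.25$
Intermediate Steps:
$H = 10$ ($H = 6 + 4 = 10$)
$W = -5$ ($W = 7 - 12 = -5$)
$z = \frac{13}{4}$ ($z = 2 - \frac{\left(-1\right) \left(3 + 2\right)}{4} = 2 - \frac{\left(-1\right) 5}{4} = 2 - - \frac{5}{4} = 2 + \frac{5}{4} = \frac{13}{4} \approx 3.25$)
$y{\left(L \right)} = \frac{13}{4} + 2 L$ ($y{\left(L \right)} = \left(L + L\right) + \frac{13}{4} = 2 L + \frac{13}{4} = \frac{13}{4} + 2 L$)
$y{\left(W \right)} + H = \left(\frac{13}{4} + 2 \left(-5\right)\right) + 10 = \left(\frac{13}{4} - 10\right) + 10 = - \frac{27}{4} + 10 = \frac{13}{4}$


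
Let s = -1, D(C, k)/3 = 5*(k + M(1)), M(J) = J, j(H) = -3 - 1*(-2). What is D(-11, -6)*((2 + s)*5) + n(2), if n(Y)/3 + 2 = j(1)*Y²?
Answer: -393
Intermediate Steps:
j(H) = -1 (j(H) = -3 + 2 = -1)
D(C, k) = 15 + 15*k (D(C, k) = 3*(5*(k + 1)) = 3*(5*(1 + k)) = 3*(5 + 5*k) = 15 + 15*k)
n(Y) = -6 - 3*Y² (n(Y) = -6 + 3*(-Y²) = -6 - 3*Y²)
D(-11, -6)*((2 + s)*5) + n(2) = (15 + 15*(-6))*((2 - 1)*5) + (-6 - 3*2²) = (15 - 90)*(1*5) + (-6 - 3*4) = -75*5 + (-6 - 12) = -375 - 18 = -393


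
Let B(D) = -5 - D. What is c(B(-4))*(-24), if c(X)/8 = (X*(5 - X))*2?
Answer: 2304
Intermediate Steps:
c(X) = 16*X*(5 - X) (c(X) = 8*((X*(5 - X))*2) = 8*(2*X*(5 - X)) = 16*X*(5 - X))
c(B(-4))*(-24) = (16*(-5 - 1*(-4))*(5 - (-5 - 1*(-4))))*(-24) = (16*(-5 + 4)*(5 - (-5 + 4)))*(-24) = (16*(-1)*(5 - 1*(-1)))*(-24) = (16*(-1)*(5 + 1))*(-24) = (16*(-1)*6)*(-24) = -96*(-24) = 2304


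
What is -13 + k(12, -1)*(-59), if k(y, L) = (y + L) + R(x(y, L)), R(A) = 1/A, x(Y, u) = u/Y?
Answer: 46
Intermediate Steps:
R(A) = 1/A
k(y, L) = L + y + y/L (k(y, L) = (y + L) + 1/(L/y) = (L + y) + y/L = L + y + y/L)
-13 + k(12, -1)*(-59) = -13 + (-1 + 12 + 12/(-1))*(-59) = -13 + (-1 + 12 + 12*(-1))*(-59) = -13 + (-1 + 12 - 12)*(-59) = -13 - 1*(-59) = -13 + 59 = 46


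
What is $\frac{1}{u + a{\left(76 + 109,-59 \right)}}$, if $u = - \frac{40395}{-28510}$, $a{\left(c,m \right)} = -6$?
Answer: $- \frac{5702}{26133} \approx -0.21819$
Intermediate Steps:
$u = \frac{8079}{5702}$ ($u = \left(-40395\right) \left(- \frac{1}{28510}\right) = \frac{8079}{5702} \approx 1.4169$)
$\frac{1}{u + a{\left(76 + 109,-59 \right)}} = \frac{1}{\frac{8079}{5702} - 6} = \frac{1}{- \frac{26133}{5702}} = - \frac{5702}{26133}$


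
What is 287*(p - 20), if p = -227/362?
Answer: -2143029/362 ≈ -5920.0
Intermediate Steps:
p = -227/362 (p = -227*1/362 = -227/362 ≈ -0.62707)
287*(p - 20) = 287*(-227/362 - 20) = 287*(-7467/362) = -2143029/362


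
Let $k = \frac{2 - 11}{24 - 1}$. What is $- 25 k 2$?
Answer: $\frac{450}{23} \approx 19.565$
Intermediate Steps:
$k = - \frac{9}{23} \approx -0.3913$
$- 25 k 2 = \left(-25\right) \left(- \frac{9}{23}\right) 2 = \frac{225}{23} \cdot 2 = \frac{450}{23}$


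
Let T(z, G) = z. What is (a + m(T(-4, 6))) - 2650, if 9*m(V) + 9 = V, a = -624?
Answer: -29479/9 ≈ -3275.4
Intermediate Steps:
m(V) = -1 + V/9
(a + m(T(-4, 6))) - 2650 = (-624 + (-1 + (⅑)*(-4))) - 2650 = (-624 + (-1 - 4/9)) - 2650 = (-624 - 13/9) - 2650 = -5629/9 - 2650 = -29479/9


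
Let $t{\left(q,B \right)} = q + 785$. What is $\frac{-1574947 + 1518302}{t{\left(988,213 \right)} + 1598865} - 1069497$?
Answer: $- \frac{1711877595731}{1600638} \approx -1.0695 \cdot 10^{6}$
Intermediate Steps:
$t{\left(q,B \right)} = 785 + q$
$\frac{-1574947 + 1518302}{t{\left(988,213 \right)} + 1598865} - 1069497 = \frac{-1574947 + 1518302}{\left(785 + 988\right) + 1598865} - 1069497 = - \frac{56645}{1773 + 1598865} - 1069497 = - \frac{56645}{1600638} - 1069497 = - \frac{1711877595731}{1600638}$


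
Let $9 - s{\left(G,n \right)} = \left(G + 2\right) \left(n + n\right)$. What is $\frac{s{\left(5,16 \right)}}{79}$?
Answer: $- \frac{215}{79} \approx -2.7215$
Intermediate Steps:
$s{\left(G,n \right)} = 9 - 2 n \left(2 + G\right)$ ($s{\left(G,n \right)} = 9 - \left(G + 2\right) \left(n + n\right) = 9 - \left(2 + G\right) 2 n = 9 - 2 n \left(2 + G\right)$)
$\frac{s{\left(5,16 \right)}}{79} = \frac{9 - 64 - 10 \cdot 16}{79} = \left(9 - 64 - 160\right) \frac{1}{79} = \left(-215\right) \frac{1}{79} = - \frac{215}{79}$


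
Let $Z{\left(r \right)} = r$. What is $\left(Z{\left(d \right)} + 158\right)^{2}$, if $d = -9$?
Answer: $22201$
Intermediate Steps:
$\left(Z{\left(d \right)} + 158\right)^{2} = \left(-9 + 158\right)^{2} = 149^{2} = 22201$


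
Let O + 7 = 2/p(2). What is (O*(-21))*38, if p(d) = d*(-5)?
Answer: 28728/5 ≈ 5745.6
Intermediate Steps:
p(d) = -5*d
O = -36/5 (O = -7 + 2/((-5*2)) = -7 + 2/(-10) = -7 + 2*(-1/10) = -7 - 1/5 = -36/5 ≈ -7.2000)
(O*(-21))*38 = -36/5*(-21)*38 = (756/5)*38 = 28728/5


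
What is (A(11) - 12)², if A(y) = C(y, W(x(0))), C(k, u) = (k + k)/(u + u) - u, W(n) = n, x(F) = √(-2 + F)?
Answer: 119/2 + 156*I*√2 ≈ 59.5 + 220.62*I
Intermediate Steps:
C(k, u) = -u + k/u (C(k, u) = (2*k)/((2*u)) - u = (2*k)*(1/(2*u)) - u = k/u - u = -u + k/u)
A(y) = -I*√2 - I*y*√2/2 (A(y) = -√(-2 + 0) + y/(√(-2 + 0)) = -√(-2) + y/(√(-2)) = -I*√2 + y/((I*√2)) = -I*√2 + y*(-I*√2/2) = -I*√2 - I*y*√2/2)
(A(11) - 12)² = (I*√2*(-2 - 1*11)/2 - 12)² = (I*√2*(-2 - 11)/2 - 12)² = ((½)*I*√2*(-13) - 12)² = (-13*I*√2/2 - 12)² = (-12 - 13*I*√2/2)²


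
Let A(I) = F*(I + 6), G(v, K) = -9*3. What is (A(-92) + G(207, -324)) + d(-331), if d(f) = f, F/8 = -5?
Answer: 3082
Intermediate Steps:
F = -40 (F = 8*(-5) = -40)
G(v, K) = -27
A(I) = -240 - 40*I (A(I) = -40*(I + 6) = -40*(6 + I) = -240 - 40*I)
(A(-92) + G(207, -324)) + d(-331) = ((-240 - 40*(-92)) - 27) - 331 = ((-240 + 3680) - 27) - 331 = (3440 - 27) - 331 = 3413 - 331 = 3082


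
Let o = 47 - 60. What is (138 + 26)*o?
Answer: -2132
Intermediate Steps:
o = -13
(138 + 26)*o = (138 + 26)*(-13) = 164*(-13) = -2132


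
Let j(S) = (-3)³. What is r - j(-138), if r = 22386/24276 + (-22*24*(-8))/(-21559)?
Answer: 345499229/12461102 ≈ 27.726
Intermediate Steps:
r = 9049475/12461102 (r = 22386*(1/24276) - 528*(-8)*(-1/21559) = 533/578 + 4224*(-1/21559) = 533/578 - 4224/21559 = 9049475/12461102 ≈ 0.72622)
j(S) = -27
r - j(-138) = 9049475/12461102 - 1*(-27) = 9049475/12461102 + 27 = 345499229/12461102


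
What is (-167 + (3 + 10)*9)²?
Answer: 2500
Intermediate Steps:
(-167 + (3 + 10)*9)² = (-167 + 13*9)² = (-167 + 117)² = (-50)² = 2500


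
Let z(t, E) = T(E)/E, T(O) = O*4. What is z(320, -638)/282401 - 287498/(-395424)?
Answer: 40595652197/55834066512 ≈ 0.72708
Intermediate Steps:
T(O) = 4*O
z(t, E) = 4 (z(t, E) = (4*E)/E = 4)
z(320, -638)/282401 - 287498/(-395424) = 4/282401 - 287498/(-395424) = 4*(1/282401) - 287498*(-1/395424) = 4/282401 + 143749/197712 = 40595652197/55834066512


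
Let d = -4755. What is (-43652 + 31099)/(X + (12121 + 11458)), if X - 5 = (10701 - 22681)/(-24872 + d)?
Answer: -371907731/698735148 ≈ -0.53226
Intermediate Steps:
X = 160115/29627 (X = 5 + (10701 - 22681)/(-24872 - 4755) = 5 - 11980/(-29627) = 5 - 11980*(-1/29627) = 5 + 11980/29627 = 160115/29627 ≈ 5.4044)
(-43652 + 31099)/(X + (12121 + 11458)) = (-43652 + 31099)/(160115/29627 + (12121 + 11458)) = -12553/(160115/29627 + 23579) = -12553/698735148/29627 = -12553*29627/698735148 = -371907731/698735148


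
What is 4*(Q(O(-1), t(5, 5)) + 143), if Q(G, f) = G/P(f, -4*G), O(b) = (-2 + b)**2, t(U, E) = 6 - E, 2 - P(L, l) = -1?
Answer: 584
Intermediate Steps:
P(L, l) = 3 (P(L, l) = 2 - 1*(-1) = 2 + 1 = 3)
Q(G, f) = G/3
4*(Q(O(-1), t(5, 5)) + 143) = 4*((-2 - 1)**2/3 + 143) = 4*((1/3)*(-3)**2 + 143) = 4*((1/3)*9 + 143) = 4*(3 + 143) = 4*146 = 584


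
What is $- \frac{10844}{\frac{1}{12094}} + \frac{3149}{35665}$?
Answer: $- \frac{4677369735291}{35665} \approx -1.3115 \cdot 10^{8}$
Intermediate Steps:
$- \frac{10844}{\frac{1}{12094}} + \frac{3149}{35665} = - 10844 \frac{1}{\frac{1}{12094}} + 3149 \cdot \frac{1}{35665} = \left(-10844\right) 12094 + \frac{3149}{35665} = -131147336 + \frac{3149}{35665} = - \frac{4677369735291}{35665}$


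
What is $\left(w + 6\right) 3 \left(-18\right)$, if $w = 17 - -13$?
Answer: $-1944$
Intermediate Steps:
$w = 30$ ($w = 17 + 13 = 30$)
$\left(w + 6\right) 3 \left(-18\right) = \left(30 + 6\right) 3 \left(-18\right) = 36 \left(-54\right) = -1944$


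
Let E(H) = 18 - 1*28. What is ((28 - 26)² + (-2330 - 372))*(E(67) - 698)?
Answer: 1910184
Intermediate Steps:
E(H) = -10 (E(H) = 18 - 28 = -10)
((28 - 26)² + (-2330 - 372))*(E(67) - 698) = ((28 - 26)² + (-2330 - 372))*(-10 - 698) = (2² - 2702)*(-708) = (4 - 2702)*(-708) = -2698*(-708) = 1910184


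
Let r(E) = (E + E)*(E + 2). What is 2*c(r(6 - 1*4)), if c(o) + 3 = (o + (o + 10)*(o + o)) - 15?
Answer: 1660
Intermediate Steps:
r(E) = 2*E*(2 + E) (r(E) = (2*E)*(2 + E) = 2*E*(2 + E))
c(o) = -18 + o + 2*o*(10 + o) (c(o) = -3 + ((o + (o + 10)*(o + o)) - 15) = -3 + ((o + (10 + o)*(2*o)) - 15) = -3 + ((o + 2*o*(10 + o)) - 15) = -3 + (-15 + o + 2*o*(10 + o)) = -18 + o + 2*o*(10 + o))
2*c(r(6 - 1*4)) = 2*(-18 + 2*(2*(6 - 1*4)*(2 + (6 - 1*4)))**2 + 21*(2*(6 - 1*4)*(2 + (6 - 1*4)))) = 2*(-18 + 2*(2*(6 - 4)*(2 + (6 - 4)))**2 + 21*(2*(6 - 4)*(2 + (6 - 4)))) = 2*(-18 + 2*(2*2*(2 + 2))**2 + 21*(2*2*(2 + 2))) = 2*(-18 + 2*(2*2*4)**2 + 21*(2*2*4)) = 2*(-18 + 2*16**2 + 21*16) = 2*(-18 + 2*256 + 336) = 2*(-18 + 512 + 336) = 2*830 = 1660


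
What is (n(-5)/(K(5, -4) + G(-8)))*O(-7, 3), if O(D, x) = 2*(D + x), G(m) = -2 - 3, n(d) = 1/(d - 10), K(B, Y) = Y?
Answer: -8/135 ≈ -0.059259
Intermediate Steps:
n(d) = 1/(-10 + d)
G(m) = -5
O(D, x) = 2*D + 2*x
(n(-5)/(K(5, -4) + G(-8)))*O(-7, 3) = (1/((-4 - 5)*(-10 - 5)))*(2*(-7) + 2*3) = (1/(-9*(-15)))*(-14 + 6) = -⅑*(-1/15)*(-8) = (1/135)*(-8) = -8/135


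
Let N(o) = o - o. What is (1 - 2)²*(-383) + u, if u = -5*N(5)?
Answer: -383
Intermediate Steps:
N(o) = 0
u = 0 (u = -5*0 = 0)
(1 - 2)²*(-383) + u = (1 - 2)²*(-383) + 0 = (-1)²*(-383) + 0 = 1*(-383) + 0 = -383 + 0 = -383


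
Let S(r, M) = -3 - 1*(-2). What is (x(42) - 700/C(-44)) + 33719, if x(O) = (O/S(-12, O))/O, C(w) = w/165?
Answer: 36343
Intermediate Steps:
C(w) = w/165 (C(w) = w*(1/165) = w/165)
S(r, M) = -1 (S(r, M) = -3 + 2 = -1)
x(O) = -1 (x(O) = (O/(-1))/O = (O*(-1))/O = (-O)/O = -1)
(x(42) - 700/C(-44)) + 33719 = (-1 - 700/((1/165)*(-44))) + 33719 = (-1 - 700/(-4/15)) + 33719 = (-1 - 700*(-15/4)) + 33719 = (-1 + 2625) + 33719 = 2624 + 33719 = 36343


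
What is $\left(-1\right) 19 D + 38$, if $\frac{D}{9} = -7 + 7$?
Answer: $38$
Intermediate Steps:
$D = 0$ ($D = 9 \left(-7 + 7\right) = 9 \cdot 0 = 0$)
$\left(-1\right) 19 D + 38 = \left(-1\right) 19 \cdot 0 + 38 = \left(-19\right) 0 + 38 = 0 + 38 = 38$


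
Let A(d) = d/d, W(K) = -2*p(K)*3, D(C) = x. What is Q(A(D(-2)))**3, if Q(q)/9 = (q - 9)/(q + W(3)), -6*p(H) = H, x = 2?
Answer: -5832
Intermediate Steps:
D(C) = 2
p(H) = -H/6
W(K) = K (W(K) = -(-1)*K/3*3 = (K/3)*3 = K)
A(d) = 1
Q(q) = 9*(-9 + q)/(3 + q) (Q(q) = 9*((q - 9)/(q + 3)) = 9*((-9 + q)/(3 + q)) = 9*(-9 + q)/(3 + q))
Q(A(D(-2)))**3 = (9*(-9 + 1)/(3 + 1))**3 = (9*(-8)/4)**3 = (9*(1/4)*(-8))**3 = (-18)**3 = -5832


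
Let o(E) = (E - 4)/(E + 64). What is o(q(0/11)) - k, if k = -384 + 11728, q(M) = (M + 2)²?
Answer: -11344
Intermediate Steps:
q(M) = (2 + M)²
o(E) = (-4 + E)/(64 + E)
k = 11344
o(q(0/11)) - k = (-4 + (2 + 0/11)²)/(64 + (2 + 0/11)²) - 1*11344 = (-4 + (2 + 0*(1/11))²)/(64 + (2 + 0*(1/11))²) - 11344 = (-4 + (2 + 0)²)/(64 + (2 + 0)²) - 11344 = (-4 + 2²)/(64 + 2²) - 11344 = (-4 + 4)/(64 + 4) - 11344 = 0/68 - 11344 = (1/68)*0 - 11344 = 0 - 11344 = -11344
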